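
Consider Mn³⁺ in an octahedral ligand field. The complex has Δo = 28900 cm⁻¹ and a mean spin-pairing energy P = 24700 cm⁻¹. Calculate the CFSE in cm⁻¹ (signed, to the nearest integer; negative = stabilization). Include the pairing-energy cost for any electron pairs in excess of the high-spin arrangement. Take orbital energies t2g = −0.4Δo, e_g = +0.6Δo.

-21540

Group 7 minus oxidation state +3 gives a d⁴ configuration for Mn³⁺.
Δo > P, so pairing is preferred: the ground state is low-spin.
That gives t2g^4 e_g^0.
Orbital CFSE = -1.6Δo = -1.6 × 28900 = -46240 cm⁻¹.
Excess pairs vs high-spin: 1 − 0 = 1; pairing cost = +24700 cm⁻¹.
Net CFSE = -46240 + 24700 = -21540 cm⁻¹.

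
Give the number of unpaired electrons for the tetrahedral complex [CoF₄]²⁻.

Each F⁻ contributes -1; 4 × (-1) = -4. With overall charge -2, Co is in the +2 oxidation state.
Co is in group 9, so Co²⁺ is d⁷ (9 − 2 = 7).
Tetrahedral fields are weak (Δₜ ≈ 4/9 Δₒ), so electrons fill high-spin.
Configuration: e^4 t2^3, giving 3 unpaired electrons.

3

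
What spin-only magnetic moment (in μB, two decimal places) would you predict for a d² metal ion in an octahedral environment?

For octahedral d² the high- and low-spin configurations coincide.
Configuration: t₂g² eg⁰ → 2 unpaired electrons.
μ(spin-only) = √[2(2+2)] = √8 ≈ 2.83 μB.

2.83 μB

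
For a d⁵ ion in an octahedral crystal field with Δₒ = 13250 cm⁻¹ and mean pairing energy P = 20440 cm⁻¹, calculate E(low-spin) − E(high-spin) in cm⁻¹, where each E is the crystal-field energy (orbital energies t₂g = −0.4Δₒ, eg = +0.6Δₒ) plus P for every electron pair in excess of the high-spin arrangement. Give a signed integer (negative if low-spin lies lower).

14380

High-spin: t₂g³ eg², CFSE = 0.0Δₒ = 0 cm⁻¹.
Low-spin t₂g⁵ eg⁰ gives -2.0Δₒ = -26500 cm⁻¹, but forming 2 extra pairs costs 2P = 40880 cm⁻¹, so E(LS) = -26500 + 40880 = 14380 cm⁻¹.
The difference is 14380 − (0) = 14380 cm⁻¹, so high-spin lies lower.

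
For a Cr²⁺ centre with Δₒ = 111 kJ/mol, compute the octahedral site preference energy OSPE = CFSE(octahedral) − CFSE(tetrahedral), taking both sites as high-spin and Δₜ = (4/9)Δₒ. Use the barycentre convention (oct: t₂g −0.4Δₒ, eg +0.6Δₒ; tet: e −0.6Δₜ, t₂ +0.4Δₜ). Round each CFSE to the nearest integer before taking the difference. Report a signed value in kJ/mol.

-47

Cr sits in group 6; removing 2 electrons leaves Cr²⁺ with 6 − 2 = 4 d electrons.
Octahedral (high-spin): t₂g³ eg¹, CFSE = 3(−0.4) + 1(+0.6) = -0.6Δₒ = -0.6 × 111 = -67 kJ/mol.
Tetrahedral e² t₂² gives -0.4Δₜ = -0.4 × (4/9) × 111 = -20 kJ/mol.
OSPE = -67 − (-20) = -47 kJ/mol.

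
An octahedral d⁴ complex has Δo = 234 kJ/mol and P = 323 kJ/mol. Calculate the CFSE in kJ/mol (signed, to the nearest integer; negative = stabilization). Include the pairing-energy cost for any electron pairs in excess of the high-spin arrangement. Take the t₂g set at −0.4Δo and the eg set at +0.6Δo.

-140

Here Δo < P (234 < 323), so the high-spin state is favoured.
Configuration: t₂g³ eg¹.
Orbital CFSE = -0.6Δo = -0.6 × 234 = -140 kJ/mol.
High-spin has no excess pairs, so no pairing correction applies.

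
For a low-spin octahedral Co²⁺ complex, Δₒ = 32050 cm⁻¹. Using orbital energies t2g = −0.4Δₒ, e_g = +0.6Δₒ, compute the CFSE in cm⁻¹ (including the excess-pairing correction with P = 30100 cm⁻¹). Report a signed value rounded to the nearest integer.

-27590

Group 9 minus oxidation state +2 gives a d⁷ configuration for Co²⁺.
Configuration: t2g^6 e_g^1.
The orbital stabilization is -1.8Δₒ = -1.8 × 32050 = -57690 cm⁻¹.
Pairing penalty: 3 pairs vs 2 in the high-spin reference → 1 extra × P = 30100 cm⁻¹.
Combining: -57690 + 30100 = -27590 cm⁻¹.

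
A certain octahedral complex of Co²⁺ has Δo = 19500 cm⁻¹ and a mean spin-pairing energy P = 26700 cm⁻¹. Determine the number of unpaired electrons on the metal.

Co is in group 9, so Co²⁺ is d⁷ (9 − 2 = 7).
Since Δo = 19500 cm⁻¹ < P = 26700 cm⁻¹, the complex adopts the high-spin configuration.
Filling d⁷ accordingly: t2g^5 e_g^2.
Unpaired electrons: 3.

3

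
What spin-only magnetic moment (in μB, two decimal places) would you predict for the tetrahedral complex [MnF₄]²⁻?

5.92 μB

Each F⁻ contributes -1; 4 × (-1) = -4. With overall charge -2, Mn is in the +2 oxidation state.
Group 7 minus oxidation state +2 gives a d⁵ configuration for Mn²⁺.
Tetrahedral fields are weak (Δₜ ≈ 4/9 Δₒ), so electrons fill high-spin.
Configuration: e² t₂³ → 5 unpaired electrons.
μ(spin-only) = √[5(5+2)] = √35 ≈ 5.92 μB.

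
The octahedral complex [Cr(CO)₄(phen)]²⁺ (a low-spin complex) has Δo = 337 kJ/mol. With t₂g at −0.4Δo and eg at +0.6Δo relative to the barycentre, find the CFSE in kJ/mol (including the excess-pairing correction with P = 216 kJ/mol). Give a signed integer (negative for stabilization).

Ligand charges: 4×(+0) from CO and 1×(+0) from phen sum to +0; with overall charge +2, Cr is +2.
Cr sits in group 6; removing 2 electrons leaves Cr²⁺ with 6 − 2 = 4 d electrons.
Electron filling gives t₂g⁴ eg⁰.
CFSE(orbital) = 4×(-0.4Δo) + 0×(0.6Δo) = -1.6Δo; with Δo = 337 kJ/mol that is -539 kJ/mol.
Pairing penalty: 1 pair vs 0 in the high-spin reference → 1 extra × P = 216 kJ/mol.
Combining: -539 + 216 = -323 kJ/mol.

-323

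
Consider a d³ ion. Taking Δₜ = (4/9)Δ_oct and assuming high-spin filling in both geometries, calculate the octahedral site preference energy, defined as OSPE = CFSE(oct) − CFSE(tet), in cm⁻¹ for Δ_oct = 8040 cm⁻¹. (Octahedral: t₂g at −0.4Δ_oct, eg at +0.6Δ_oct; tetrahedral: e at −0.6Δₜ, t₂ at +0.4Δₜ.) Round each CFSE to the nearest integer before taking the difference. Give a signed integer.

-6789

In an octahedral site d³ (HS) is t2g^3 e_g^0, giving CFSE(oct) = -1.2Δ_oct = -9648 cm⁻¹.
Tetrahedral: e^2 t2^1, CFSE = 2(−0.6) + 1(+0.4) = -0.8Δₜ = -0.8 × (4/9) × 8040 = -2859 cm⁻¹.
OSPE = CFSE(oct) − CFSE(tet) = -9648 − (-2859) = -6789 cm⁻¹.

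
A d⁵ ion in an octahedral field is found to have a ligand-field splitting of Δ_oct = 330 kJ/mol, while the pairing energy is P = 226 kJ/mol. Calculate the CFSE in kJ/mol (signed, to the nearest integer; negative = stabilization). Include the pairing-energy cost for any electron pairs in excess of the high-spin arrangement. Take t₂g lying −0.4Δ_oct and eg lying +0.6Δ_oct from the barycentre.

Since Δ_oct = 330 kJ/mol > P = 226 kJ/mol, the complex adopts the low-spin configuration.
That gives t₂g⁵ eg⁰.
Orbital CFSE = -2.0Δ_oct = -2.0 × 330 = -660 kJ/mol.
Excess pairs vs high-spin: 2 − 0 = 2; pairing cost = +452 kJ/mol.
Net CFSE = -660 + 452 = -208 kJ/mol.

-208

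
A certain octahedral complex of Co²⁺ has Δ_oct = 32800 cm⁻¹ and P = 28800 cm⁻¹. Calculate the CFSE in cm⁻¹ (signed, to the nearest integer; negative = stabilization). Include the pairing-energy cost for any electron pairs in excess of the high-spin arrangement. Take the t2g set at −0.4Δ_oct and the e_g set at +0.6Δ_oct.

Co sits in group 9; removing 2 electrons leaves Co²⁺ with 9 − 2 = 7 d electrons.
Δ_oct > P, so pairing is preferred: the ground state is low-spin.
Filling d⁷ accordingly: t2g^6 e_g^1.
Orbital CFSE = -1.8Δ_oct = -1.8 × 32800 = -59040 cm⁻¹.
Excess pairs vs high-spin: 3 − 2 = 1; pairing cost = +28800 cm⁻¹.
Net CFSE = -59040 + 28800 = -30240 cm⁻¹.

-30240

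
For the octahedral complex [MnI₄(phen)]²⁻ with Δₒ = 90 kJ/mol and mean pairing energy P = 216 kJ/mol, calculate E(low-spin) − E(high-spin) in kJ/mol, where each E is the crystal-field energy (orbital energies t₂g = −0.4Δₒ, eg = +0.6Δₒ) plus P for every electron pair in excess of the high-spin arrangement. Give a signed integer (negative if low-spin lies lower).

Ligand charges: 4×(-1) from I⁻ and 1×(+0) from phen sum to -4; with overall charge -2, Mn is +2.
Group 7 minus oxidation state +2 gives a d⁵ configuration for Mn²⁺.
In the high-spin limit (t₂g³ eg²) the orbital term is 0.0Δₒ = 0 kJ/mol, with no excess pairing.
Low-spin: t₂g⁵ eg⁰, orbital CFSE = -2.0Δₒ = -180 kJ/mol; plus 2 excess pairs × P = +432 kJ/mol; total 252 kJ/mol.
The difference is 252 − (0) = 252 kJ/mol, so high-spin lies lower.

252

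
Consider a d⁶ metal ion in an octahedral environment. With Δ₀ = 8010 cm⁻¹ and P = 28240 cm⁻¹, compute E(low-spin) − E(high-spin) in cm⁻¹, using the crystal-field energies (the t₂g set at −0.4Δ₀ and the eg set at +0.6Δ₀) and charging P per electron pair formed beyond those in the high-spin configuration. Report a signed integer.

40460

High-spin d⁶ fills as t₂g⁴ eg² with CFSE 4(−0.4) + 2(+0.6) = -0.4Δ₀ = -3204 cm⁻¹.
Low-spin t₂g⁶ eg⁰ gives -2.4Δ₀ = -19224 cm⁻¹, but forming 2 extra pairs costs 2P = 56480 cm⁻¹, so E(LS) = -19224 + 56480 = 37256 cm⁻¹.
E(LS) − E(HS) = 37256 − (-3204) = 40460 cm⁻¹.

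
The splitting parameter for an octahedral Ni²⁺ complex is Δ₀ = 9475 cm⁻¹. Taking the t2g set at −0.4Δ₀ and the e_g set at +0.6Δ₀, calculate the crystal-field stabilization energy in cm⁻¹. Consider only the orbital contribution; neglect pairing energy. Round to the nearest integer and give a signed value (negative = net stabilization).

Ni sits in group 10; removing 2 electrons leaves Ni²⁺ with 10 − 2 = 8 d electrons.
Electron filling gives t2g^6 e_g^2.
The orbital stabilization is -1.2Δ₀ = -1.2 × 9475 = -11370 cm⁻¹.

-11370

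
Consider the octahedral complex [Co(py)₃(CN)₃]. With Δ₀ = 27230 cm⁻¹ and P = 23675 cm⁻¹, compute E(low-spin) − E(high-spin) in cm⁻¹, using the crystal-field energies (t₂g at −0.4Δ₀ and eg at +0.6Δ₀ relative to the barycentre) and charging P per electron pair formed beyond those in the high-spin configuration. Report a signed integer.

-7110

Ligand charges: 3×(+0) from py and 3×(-1) from CN⁻ sum to -3; with overall charge +0, Co is +3.
Co³⁺: group 9, so d-count = 9 − 3 = 6.
High-spin: t₂g⁴ eg², CFSE = -0.4Δ₀ = -10892 cm⁻¹.
Low-spin: t₂g⁶ eg⁰, orbital CFSE = -2.4Δ₀ = -65352 cm⁻¹; plus 2 excess pairs × P = +47350 cm⁻¹; total -18002 cm⁻¹.
E(LS) − E(HS) = -18002 − (-10892) = -7110 cm⁻¹.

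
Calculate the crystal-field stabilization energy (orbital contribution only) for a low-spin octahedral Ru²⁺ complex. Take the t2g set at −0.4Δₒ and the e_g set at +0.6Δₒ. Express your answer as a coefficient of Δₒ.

-2.4 Δₒ

Ru is in group 8, so Ru²⁺ is d⁶ (8 − 2 = 6).
Configuration: t2g^6 e_g^0.
CFSE = 6(-0.4Δₒ) + 0(0.6Δₒ) = -2.4Δₒ + 0.0Δₒ = -2.4Δₒ.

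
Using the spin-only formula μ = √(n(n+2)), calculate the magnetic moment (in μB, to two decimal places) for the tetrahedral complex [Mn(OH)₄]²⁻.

Each OH⁻ contributes -1; 4 × (-1) = -4. With overall charge -2, Mn is in the +2 oxidation state.
Group 7 minus oxidation state +2 gives a d⁵ configuration for Mn²⁺.
Tetrahedral fields are weak (Δₜ ≈ 4/9 Δₒ), so electrons fill high-spin.
Configuration: e^2 t2^3 → 5 unpaired electrons.
μ(spin-only) = √[5(5+2)] = √35 ≈ 5.92 μB.

5.92 μB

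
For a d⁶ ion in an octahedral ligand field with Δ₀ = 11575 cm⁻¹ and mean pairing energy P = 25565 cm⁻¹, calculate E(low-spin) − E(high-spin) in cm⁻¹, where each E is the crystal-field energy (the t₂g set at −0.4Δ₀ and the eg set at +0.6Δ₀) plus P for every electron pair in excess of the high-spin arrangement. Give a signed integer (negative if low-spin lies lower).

High-spin d⁶ fills as t₂g⁴ eg² with CFSE 4(−0.4) + 2(+0.6) = -0.4Δ₀ = -4630 cm⁻¹.
Low-spin: t₂g⁶ eg⁰, orbital CFSE = -2.4Δ₀ = -27780 cm⁻¹; plus 2 excess pairs × P = +51130 cm⁻¹; total 23350 cm⁻¹.
Thus E(LS) − E(HS) = 27980 cm⁻¹.

27980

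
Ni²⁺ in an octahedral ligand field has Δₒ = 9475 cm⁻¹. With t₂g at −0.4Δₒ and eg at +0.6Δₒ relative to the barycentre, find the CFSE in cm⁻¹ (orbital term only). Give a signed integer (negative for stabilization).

Ni sits in group 10; removing 2 electrons leaves Ni²⁺ with 10 − 2 = 8 d electrons.
For octahedral d⁸ the high- and low-spin configurations coincide.
Electron filling gives t₂g⁶ eg².
The orbital stabilization is -1.2Δₒ = -1.2 × 9475 = -11370 cm⁻¹.

-11370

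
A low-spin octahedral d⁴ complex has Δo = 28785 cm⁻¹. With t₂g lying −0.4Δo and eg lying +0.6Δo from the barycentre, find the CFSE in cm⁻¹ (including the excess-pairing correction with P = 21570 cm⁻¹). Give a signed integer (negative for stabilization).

-24486

Configuration: t₂g⁴ eg⁰.
The orbital stabilization is -1.6Δo = -1.6 × 28785 = -46056 cm⁻¹.
High-spin d⁴ would be t₂g³ eg¹ with 0 pairs; low-spin has 1, so 1 excess pair costs +1P = +21570 cm⁻¹.
Combining: -46056 + 21570 = -24486 cm⁻¹.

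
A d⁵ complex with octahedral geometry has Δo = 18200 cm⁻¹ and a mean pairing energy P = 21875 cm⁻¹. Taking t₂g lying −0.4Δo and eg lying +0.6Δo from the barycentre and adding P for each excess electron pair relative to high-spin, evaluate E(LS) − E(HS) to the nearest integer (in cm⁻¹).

7350

In the high-spin limit (t₂g³ eg²) the orbital term is 0.0Δo = 0 cm⁻¹, with no excess pairing.
For low-spin the configuration is t₂g⁵ eg⁰: orbital energy -2.0 × 18200 = -36400 cm⁻¹, and 2 additional pairs relative to high-spin add 43750 cm⁻¹, giving 7350 cm⁻¹.
E(LS) − E(HS) = 7350 − (0) = 7350 cm⁻¹.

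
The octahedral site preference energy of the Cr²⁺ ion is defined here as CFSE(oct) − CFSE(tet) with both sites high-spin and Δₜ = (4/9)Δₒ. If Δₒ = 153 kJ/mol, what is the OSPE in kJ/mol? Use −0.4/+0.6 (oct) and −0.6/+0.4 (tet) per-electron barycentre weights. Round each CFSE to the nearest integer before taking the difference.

-65

Cr²⁺: group 6, so d-count = 6 − 2 = 4.
In an octahedral site d⁴ (HS) is t₂g³ eg¹, giving CFSE(oct) = -0.6Δₒ = -92 kJ/mol.
Tetrahedral e² t₂² gives -0.4Δₜ = -0.4 × (4/9) × 153 = -27 kJ/mol.
Subtracting, OSPE = -92 − (-27) = -65 kJ/mol.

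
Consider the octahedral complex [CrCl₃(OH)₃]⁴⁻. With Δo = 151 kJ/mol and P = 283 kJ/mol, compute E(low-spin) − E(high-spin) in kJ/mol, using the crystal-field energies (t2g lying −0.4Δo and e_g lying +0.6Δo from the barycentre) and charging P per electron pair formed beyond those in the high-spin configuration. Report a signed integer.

Ligand charges: 3×(-1) from Cl⁻ and 3×(-1) from OH⁻ sum to -6; with overall charge -4, Cr is +2.
Cr sits in group 6; removing 2 electrons leaves Cr²⁺ with 6 − 2 = 4 d electrons.
High-spin d⁴ fills as t2g^3 e_g^1 with CFSE 3(−0.4) + 1(+0.6) = -0.6Δo = -91 kJ/mol.
Low-spin: t2g^4 e_g^0, orbital CFSE = -1.6Δo = -242 kJ/mol; plus 1 excess pair × P = +283 kJ/mol; total 41 kJ/mol.
Thus E(LS) − E(HS) = 132 kJ/mol.

132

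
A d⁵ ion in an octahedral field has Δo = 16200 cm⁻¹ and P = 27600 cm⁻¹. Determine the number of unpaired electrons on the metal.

With Δo < P the complex is high-spin.
Filling d⁵ accordingly: t₂g³ eg².
Unpaired electrons: 5.

5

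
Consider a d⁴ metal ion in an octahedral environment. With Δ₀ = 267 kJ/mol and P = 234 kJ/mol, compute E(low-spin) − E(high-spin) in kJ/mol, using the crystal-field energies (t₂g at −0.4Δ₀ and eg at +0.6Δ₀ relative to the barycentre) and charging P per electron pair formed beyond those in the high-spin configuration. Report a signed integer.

-33

High-spin d⁴ fills as t₂g³ eg¹ with CFSE 3(−0.4) + 1(+0.6) = -0.6Δ₀ = -160 kJ/mol.
Low-spin: t₂g⁴ eg⁰, orbital CFSE = -1.6Δ₀ = -427 kJ/mol; plus 1 excess pair × P = +234 kJ/mol; total -193 kJ/mol.
Thus E(LS) − E(HS) = -33 kJ/mol.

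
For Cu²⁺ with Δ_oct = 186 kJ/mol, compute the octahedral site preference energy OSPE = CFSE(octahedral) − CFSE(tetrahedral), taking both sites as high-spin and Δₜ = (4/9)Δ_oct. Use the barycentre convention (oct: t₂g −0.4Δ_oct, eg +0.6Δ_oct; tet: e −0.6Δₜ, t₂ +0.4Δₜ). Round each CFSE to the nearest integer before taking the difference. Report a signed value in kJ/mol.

-79

Cu²⁺: group 11, so d-count = 11 − 2 = 9.
Octahedral (high-spin): t₂g⁶ eg³, CFSE = 6(−0.4) + 3(+0.6) = -0.6Δ_oct = -0.6 × 186 = -112 kJ/mol.
Tetrahedral: e⁴ t₂⁵, CFSE = 4(−0.6) + 5(+0.4) = -0.4Δₜ = -0.4 × (4/9) × 186 = -33 kJ/mol.
OSPE = CFSE(oct) − CFSE(tet) = -112 − (-33) = -79 kJ/mol.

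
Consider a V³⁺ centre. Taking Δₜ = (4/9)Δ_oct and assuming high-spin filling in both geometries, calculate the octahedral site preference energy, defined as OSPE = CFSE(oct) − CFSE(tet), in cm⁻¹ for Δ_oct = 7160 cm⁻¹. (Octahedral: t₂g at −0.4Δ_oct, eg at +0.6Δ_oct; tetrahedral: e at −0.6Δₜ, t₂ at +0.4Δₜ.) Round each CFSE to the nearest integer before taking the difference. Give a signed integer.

V³⁺: group 5, so d-count = 5 − 3 = 2.
Octahedral (high-spin): t2g^2 e_g^0, CFSE = 2(−0.4) + 0(+0.6) = -0.8Δ_oct = -0.8 × 7160 = -5728 cm⁻¹.
Tetrahedral e^2 t2^0 gives -1.2Δₜ = -1.2 × (4/9) × 7160 = -3819 cm⁻¹.
OSPE = -5728 − (-3819) = -1909 cm⁻¹.

-1909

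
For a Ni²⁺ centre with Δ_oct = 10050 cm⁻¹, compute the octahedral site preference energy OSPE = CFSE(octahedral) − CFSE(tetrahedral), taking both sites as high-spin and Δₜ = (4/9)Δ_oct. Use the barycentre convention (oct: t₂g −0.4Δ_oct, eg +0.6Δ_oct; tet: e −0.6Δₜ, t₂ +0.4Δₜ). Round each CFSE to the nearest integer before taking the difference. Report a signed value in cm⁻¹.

Ni sits in group 10; removing 2 electrons leaves Ni²⁺ with 10 − 2 = 8 d electrons.
Octahedral high-spin t₂g⁶ eg²: CFSE = -1.2 × 10050 = -12060 cm⁻¹.
In a tetrahedral site the filling is e⁴ t₂⁴: CFSE(tet) = -0.8Δₜ = -0.8 × (4/9)(10050) = -3573 cm⁻¹.
OSPE = -12060 − (-3573) = -8487 cm⁻¹.

-8487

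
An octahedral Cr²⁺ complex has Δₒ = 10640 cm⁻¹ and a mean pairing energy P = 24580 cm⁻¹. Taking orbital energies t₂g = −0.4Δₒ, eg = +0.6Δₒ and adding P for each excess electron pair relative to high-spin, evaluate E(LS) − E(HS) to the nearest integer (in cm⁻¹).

Cr sits in group 6; removing 2 electrons leaves Cr²⁺ with 6 − 2 = 4 d electrons.
In the high-spin limit (t₂g³ eg¹) the orbital term is -0.6Δₒ = -6384 cm⁻¹, with no excess pairing.
Low-spin: t₂g⁴ eg⁰, orbital CFSE = -1.6Δₒ = -17024 cm⁻¹; plus 1 excess pair × P = +24580 cm⁻¹; total 7556 cm⁻¹.
E(LS) − E(HS) = 7556 − (-6384) = 13940 cm⁻¹.

13940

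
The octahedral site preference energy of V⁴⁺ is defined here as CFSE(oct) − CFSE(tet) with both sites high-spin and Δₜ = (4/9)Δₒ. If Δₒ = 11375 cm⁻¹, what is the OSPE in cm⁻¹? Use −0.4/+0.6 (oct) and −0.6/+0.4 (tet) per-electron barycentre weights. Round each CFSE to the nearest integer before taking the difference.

Group 5 minus oxidation state +4 gives a d¹ configuration for V⁴⁺.
In an octahedral site d¹ (HS) is t2g^1 e_g^0, giving CFSE(oct) = -0.4Δₒ = -4550 cm⁻¹.
Tetrahedral: e^1 t2^0, CFSE = 1(−0.6) + 0(+0.4) = -0.6Δₜ = -0.6 × (4/9) × 11375 = -3033 cm⁻¹.
Subtracting, OSPE = -4550 − (-3033) = -1517 cm⁻¹.

-1517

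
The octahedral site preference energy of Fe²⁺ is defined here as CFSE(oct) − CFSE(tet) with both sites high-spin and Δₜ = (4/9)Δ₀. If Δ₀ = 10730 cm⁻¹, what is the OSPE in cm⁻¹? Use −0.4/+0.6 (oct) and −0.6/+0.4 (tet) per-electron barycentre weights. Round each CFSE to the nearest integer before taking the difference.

Fe²⁺: group 8, so d-count = 8 − 2 = 6.
Octahedral high-spin t₂g⁴ eg²: CFSE = -0.4 × 10730 = -4292 cm⁻¹.
In a tetrahedral site the filling is e³ t₂³: CFSE(tet) = -0.6Δₜ = -0.6 × (4/9)(10730) = -2861 cm⁻¹.
OSPE = -4292 − (-2861) = -1431 cm⁻¹.

-1431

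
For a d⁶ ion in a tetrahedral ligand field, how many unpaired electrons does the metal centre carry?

Tetrahedral fields are weak (Δₜ ≈ 4/9 Δₒ), so electrons fill high-spin.
Configuration: e³ t₂³, giving 4 unpaired electrons.

4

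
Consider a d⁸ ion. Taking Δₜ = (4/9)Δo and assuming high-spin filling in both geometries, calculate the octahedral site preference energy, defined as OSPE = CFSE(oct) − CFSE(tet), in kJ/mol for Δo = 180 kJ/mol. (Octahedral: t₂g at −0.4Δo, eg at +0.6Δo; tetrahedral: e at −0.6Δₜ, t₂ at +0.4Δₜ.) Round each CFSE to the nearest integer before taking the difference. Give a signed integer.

-152

In an octahedral site d⁸ (HS) is t₂g⁶ eg², giving CFSE(oct) = -1.2Δo = -216 kJ/mol.
Tetrahedral e⁴ t₂⁴ gives -0.8Δₜ = -0.8 × (4/9) × 180 = -64 kJ/mol.
OSPE = -216 − (-64) = -152 kJ/mol.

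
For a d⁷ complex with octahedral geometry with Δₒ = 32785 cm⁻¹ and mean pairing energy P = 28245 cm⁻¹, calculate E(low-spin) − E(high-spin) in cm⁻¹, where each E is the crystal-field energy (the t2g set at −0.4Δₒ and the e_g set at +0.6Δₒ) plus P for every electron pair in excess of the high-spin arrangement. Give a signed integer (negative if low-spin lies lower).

-4540

In the high-spin limit (t2g^5 e_g^2) the orbital term is -0.8Δₒ = -26228 cm⁻¹, with no excess pairing.
Low-spin: t2g^6 e_g^1, orbital CFSE = -1.8Δₒ = -59013 cm⁻¹; plus 1 excess pair × P = +28245 cm⁻¹; total -30768 cm⁻¹.
Thus E(LS) − E(HS) = -4540 cm⁻¹.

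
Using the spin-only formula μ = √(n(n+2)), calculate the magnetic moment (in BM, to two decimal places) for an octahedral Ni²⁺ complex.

2.83 BM

Ni sits in group 10; removing 2 electrons leaves Ni²⁺ with 10 − 2 = 8 d electrons.
Configuration: t2g^6 e_g^2 → 2 unpaired electrons.
μ(spin-only) = √[2(2+2)] = √8 ≈ 2.83 BM.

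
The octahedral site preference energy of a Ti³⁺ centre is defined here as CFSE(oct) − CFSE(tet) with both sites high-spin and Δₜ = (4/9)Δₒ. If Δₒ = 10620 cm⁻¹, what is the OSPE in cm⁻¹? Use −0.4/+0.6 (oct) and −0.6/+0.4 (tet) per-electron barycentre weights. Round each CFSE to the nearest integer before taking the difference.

Ti³⁺: group 4, so d-count = 4 − 3 = 1.
Octahedral (high-spin): t₂g¹ eg⁰, CFSE = 1(−0.4) + 0(+0.6) = -0.4Δₒ = -0.4 × 10620 = -4248 cm⁻¹.
Tetrahedral: e¹ t₂⁰, CFSE = 1(−0.6) + 0(+0.4) = -0.6Δₜ = -0.6 × (4/9) × 10620 = -2832 cm⁻¹.
OSPE = -4248 − (-2832) = -1416 cm⁻¹.

-1416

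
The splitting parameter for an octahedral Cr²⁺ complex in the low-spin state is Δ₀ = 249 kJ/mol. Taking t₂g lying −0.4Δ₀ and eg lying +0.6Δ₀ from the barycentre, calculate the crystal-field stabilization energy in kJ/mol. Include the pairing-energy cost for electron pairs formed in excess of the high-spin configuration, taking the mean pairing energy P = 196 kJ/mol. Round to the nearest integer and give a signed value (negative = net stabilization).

Cr²⁺: group 6, so d-count = 6 − 2 = 4.
Electron filling gives t₂g⁴ eg⁰.
CFSE(orbital) = 4×(-0.4Δ₀) + 0×(0.6Δ₀) = -1.6Δ₀; with Δ₀ = 249 kJ/mol that is -398 kJ/mol.
Pairing penalty: 1 pair vs 0 in the high-spin reference → 1 extra × P = 196 kJ/mol.
Net CFSE = -398 + 196 = -202 kJ/mol.

-202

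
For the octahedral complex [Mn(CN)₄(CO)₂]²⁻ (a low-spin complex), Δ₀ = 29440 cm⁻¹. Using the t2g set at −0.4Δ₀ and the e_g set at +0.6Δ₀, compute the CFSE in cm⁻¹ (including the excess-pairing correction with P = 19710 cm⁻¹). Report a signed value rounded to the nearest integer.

-19460

Ligand charges: 4×(-1) from CN⁻ and 2×(+0) from CO sum to -4; with overall charge -2, Mn is +2.
Group 7 minus oxidation state +2 gives a d⁵ configuration for Mn²⁺.
Electron filling gives t2g^5 e_g^0.
Orbital CFSE = 5(-0.4) + 0(0.6) = -2.0Δ₀ = -2.0 × 29440 = -58880 cm⁻¹.
High-spin d⁵ would be t2g^3 e_g^2 with 0 pairs; low-spin has 2, so 2 excess pairs cost +2P = +39420 cm⁻¹.
Combining: -58880 + 39420 = -19460 cm⁻¹.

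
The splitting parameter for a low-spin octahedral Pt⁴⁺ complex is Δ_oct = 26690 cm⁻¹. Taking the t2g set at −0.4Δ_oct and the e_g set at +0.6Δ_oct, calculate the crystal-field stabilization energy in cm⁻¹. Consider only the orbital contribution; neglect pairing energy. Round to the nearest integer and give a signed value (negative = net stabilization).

-64056

Pt⁴⁺: group 10, so d-count = 10 − 4 = 6.
The d⁶ electrons fill as t2g^6 e_g^0.
The orbital stabilization is -2.4Δ_oct = -2.4 × 26690 = -64056 cm⁻¹.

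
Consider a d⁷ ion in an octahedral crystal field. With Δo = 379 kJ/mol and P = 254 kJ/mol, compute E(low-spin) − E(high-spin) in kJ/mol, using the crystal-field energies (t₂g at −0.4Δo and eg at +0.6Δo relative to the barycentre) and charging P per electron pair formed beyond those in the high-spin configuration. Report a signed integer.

-125

High-spin: t₂g⁵ eg², CFSE = -0.8Δo = -303 kJ/mol.
Low-spin: t₂g⁶ eg¹, orbital CFSE = -1.8Δo = -682 kJ/mol; plus 1 excess pair × P = +254 kJ/mol; total -428 kJ/mol.
The difference is -428 − (-303) = -125 kJ/mol, so low-spin lies lower.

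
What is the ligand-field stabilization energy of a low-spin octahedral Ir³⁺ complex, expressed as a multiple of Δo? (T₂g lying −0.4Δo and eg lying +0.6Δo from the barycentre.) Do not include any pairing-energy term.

-2.4 Δo

Ir sits in group 9; removing 3 electrons leaves Ir³⁺ with 9 − 3 = 6 d electrons.
Configuration: t₂g⁶ eg⁰.
CFSE = 6(-0.4Δo) + 0(0.6Δo) = -2.4Δo + 0.0Δo = -2.4Δo.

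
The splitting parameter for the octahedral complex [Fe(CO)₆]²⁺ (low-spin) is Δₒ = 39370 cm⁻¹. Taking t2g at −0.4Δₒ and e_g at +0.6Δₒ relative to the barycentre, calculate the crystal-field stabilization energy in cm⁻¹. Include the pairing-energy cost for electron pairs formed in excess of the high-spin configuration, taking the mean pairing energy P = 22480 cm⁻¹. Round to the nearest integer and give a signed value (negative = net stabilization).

CO is neutral, so the +2 overall charge sits on Fe: oxidation state +2.
Fe is in group 8, so Fe²⁺ is d⁶ (8 − 2 = 6).
Configuration: t2g^6 e_g^0.
Orbital CFSE = 6(-0.4) + 0(0.6) = -2.4Δₒ = -2.4 × 39370 = -94488 cm⁻¹.
Relative to high-spin t2g^4 e_g^2 (1 paired), the low-spin configuration has 2 additional pairs, contributing +2 × 22480 = +44960 cm⁻¹.
Overall CFSE = -94488 + 44960 = -49528 cm⁻¹.

-49528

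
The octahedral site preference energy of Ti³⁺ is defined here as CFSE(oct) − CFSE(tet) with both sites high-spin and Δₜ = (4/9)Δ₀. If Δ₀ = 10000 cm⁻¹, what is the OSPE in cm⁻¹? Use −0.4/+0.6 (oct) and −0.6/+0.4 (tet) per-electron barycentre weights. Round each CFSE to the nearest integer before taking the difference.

-1333

Ti is in group 4, so Ti³⁺ is d¹ (4 − 3 = 1).
Octahedral high-spin t₂g¹ eg⁰: CFSE = -0.4 × 10000 = -4000 cm⁻¹.
Tetrahedral e¹ t₂⁰ gives -0.6Δₜ = -0.6 × (4/9) × 10000 = -2667 cm⁻¹.
OSPE = -4000 − (-2667) = -1333 cm⁻¹.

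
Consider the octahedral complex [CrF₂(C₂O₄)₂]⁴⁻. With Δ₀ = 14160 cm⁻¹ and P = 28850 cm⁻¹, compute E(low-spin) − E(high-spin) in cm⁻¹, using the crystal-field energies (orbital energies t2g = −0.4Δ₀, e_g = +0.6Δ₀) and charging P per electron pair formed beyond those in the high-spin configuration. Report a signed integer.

Ligand charges: 2×(-1) from F⁻ and 2×(-2) from C₂O₄²⁻ sum to -6; with overall charge -4, Cr is +2.
Cr sits in group 6; removing 2 electrons leaves Cr²⁺ with 6 − 2 = 4 d electrons.
In the high-spin limit (t2g^3 e_g^1) the orbital term is -0.6Δ₀ = -8496 cm⁻¹, with no excess pairing.
Low-spin: t2g^4 e_g^0, orbital CFSE = -1.6Δ₀ = -22656 cm⁻¹; plus 1 excess pair × P = +28850 cm⁻¹; total 6194 cm⁻¹.
Thus E(LS) − E(HS) = 14690 cm⁻¹.

14690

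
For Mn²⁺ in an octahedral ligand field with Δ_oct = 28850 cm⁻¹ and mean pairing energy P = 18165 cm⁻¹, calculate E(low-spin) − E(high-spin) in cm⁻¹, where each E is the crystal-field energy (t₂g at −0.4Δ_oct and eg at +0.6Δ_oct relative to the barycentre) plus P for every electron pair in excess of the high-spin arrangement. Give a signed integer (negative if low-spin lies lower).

Mn²⁺: group 7, so d-count = 7 − 2 = 5.
High-spin: t₂g³ eg², CFSE = 0.0Δ_oct = 0 cm⁻¹.
Low-spin: t₂g⁵ eg⁰, orbital CFSE = -2.0Δ_oct = -57700 cm⁻¹; plus 2 excess pairs × P = +36330 cm⁻¹; total -21370 cm⁻¹.
Thus E(LS) − E(HS) = -21370 cm⁻¹.

-21370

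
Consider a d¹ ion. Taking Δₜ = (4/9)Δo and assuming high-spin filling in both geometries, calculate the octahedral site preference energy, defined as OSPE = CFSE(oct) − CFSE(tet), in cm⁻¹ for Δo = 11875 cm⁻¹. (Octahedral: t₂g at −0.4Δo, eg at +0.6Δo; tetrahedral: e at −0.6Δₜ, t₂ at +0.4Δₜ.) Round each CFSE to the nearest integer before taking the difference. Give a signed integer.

-1583

Octahedral high-spin t₂g¹ eg⁰: CFSE = -0.4 × 11875 = -4750 cm⁻¹.
Tetrahedral: e¹ t₂⁰, CFSE = 1(−0.6) + 0(+0.4) = -0.6Δₜ = -0.6 × (4/9) × 11875 = -3167 cm⁻¹.
OSPE = CFSE(oct) − CFSE(tet) = -4750 − (-3167) = -1583 cm⁻¹.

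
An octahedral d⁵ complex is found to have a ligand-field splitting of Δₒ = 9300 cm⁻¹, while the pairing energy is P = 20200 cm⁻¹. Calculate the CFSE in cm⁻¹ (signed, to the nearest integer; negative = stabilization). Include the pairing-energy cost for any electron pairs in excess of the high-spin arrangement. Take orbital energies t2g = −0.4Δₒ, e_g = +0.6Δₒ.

With Δₒ < P the complex is high-spin.
Configuration: t2g^3 e_g^2.
Orbital CFSE = 0.0Δₒ = 0.0 × 9300 = 0 cm⁻¹.
High-spin has no excess pairs, so no pairing correction applies.

0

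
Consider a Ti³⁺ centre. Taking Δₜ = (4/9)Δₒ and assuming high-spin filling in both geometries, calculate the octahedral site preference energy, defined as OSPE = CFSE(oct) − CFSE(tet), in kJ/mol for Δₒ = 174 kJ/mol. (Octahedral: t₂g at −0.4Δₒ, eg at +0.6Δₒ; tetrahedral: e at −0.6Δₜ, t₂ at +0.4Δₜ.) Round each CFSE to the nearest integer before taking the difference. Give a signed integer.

-24

Ti³⁺: group 4, so d-count = 4 − 3 = 1.
Octahedral high-spin t2g^1 e_g^0: CFSE = -0.4 × 174 = -70 kJ/mol.
Tetrahedral e^1 t2^0 gives -0.6Δₜ = -0.6 × (4/9) × 174 = -46 kJ/mol.
OSPE = -70 − (-46) = -24 kJ/mol.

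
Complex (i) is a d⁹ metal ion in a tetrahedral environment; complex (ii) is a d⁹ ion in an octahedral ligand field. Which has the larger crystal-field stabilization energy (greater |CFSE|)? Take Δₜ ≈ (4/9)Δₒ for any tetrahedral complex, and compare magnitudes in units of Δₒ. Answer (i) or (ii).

(i): With tetrahedral geometry the complex is necessarily high-spin; e⁴ t₂⁵, CFSE = -0.4Δₜ ≈ -0.18Δₒ.
(ii): t₂g⁶ eg³, CFSE = -0.6Δₒ.
So (ii) has the larger |CFSE|.

(ii)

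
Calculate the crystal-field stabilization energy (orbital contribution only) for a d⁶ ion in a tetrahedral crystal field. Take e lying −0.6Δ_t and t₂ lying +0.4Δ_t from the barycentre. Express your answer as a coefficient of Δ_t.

-0.6 Δ_t

With tetrahedral geometry the complex is necessarily high-spin.
Configuration: e³ t₂³.
CFSE = 3(-0.6Δ_t) + 3(0.4Δ_t) = -1.8Δ_t + 1.2Δ_t = -0.6Δ_t.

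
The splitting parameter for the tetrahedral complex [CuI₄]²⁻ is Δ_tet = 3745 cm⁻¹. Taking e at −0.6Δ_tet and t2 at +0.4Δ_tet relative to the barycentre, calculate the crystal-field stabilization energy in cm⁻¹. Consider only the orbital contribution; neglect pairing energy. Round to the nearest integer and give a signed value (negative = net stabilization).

-1498

Each I⁻ contributes -1; 4 × (-1) = -4. With overall charge -2, Cu is in the +2 oxidation state.
Cu²⁺: group 11, so d-count = 11 − 2 = 9.
Tetrahedral splitting is small, so the complex is high-spin.
Configuration: e^4 t2^5.
The orbital stabilization is -0.4Δ_tet = -0.4 × 3745 = -1498 cm⁻¹.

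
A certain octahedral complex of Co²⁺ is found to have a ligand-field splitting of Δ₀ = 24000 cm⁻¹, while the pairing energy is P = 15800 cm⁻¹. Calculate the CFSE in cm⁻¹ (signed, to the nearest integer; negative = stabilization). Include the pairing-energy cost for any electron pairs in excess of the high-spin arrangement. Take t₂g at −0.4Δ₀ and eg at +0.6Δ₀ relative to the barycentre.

-27400

Co is in group 9, so Co²⁺ is d⁷ (9 − 2 = 7).
Since Δ₀ = 24000 cm⁻¹ > P = 15800 cm⁻¹, the complex adopts the low-spin configuration.
Filling d⁷ accordingly: t₂g⁶ eg¹.
Orbital CFSE = -1.8Δ₀ = -1.8 × 24000 = -43200 cm⁻¹.
Excess pairs vs high-spin: 3 − 2 = 1; pairing cost = +15800 cm⁻¹.
Net CFSE = -43200 + 15800 = -27400 cm⁻¹.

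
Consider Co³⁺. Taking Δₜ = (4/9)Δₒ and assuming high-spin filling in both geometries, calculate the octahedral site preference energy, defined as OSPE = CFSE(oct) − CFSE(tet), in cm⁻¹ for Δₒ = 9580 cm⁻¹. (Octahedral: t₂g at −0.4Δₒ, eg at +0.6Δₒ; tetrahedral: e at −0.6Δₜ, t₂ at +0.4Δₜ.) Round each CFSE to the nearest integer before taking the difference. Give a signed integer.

-1277

Co is in group 9, so Co³⁺ is d⁶ (9 − 3 = 6).
In an octahedral site d⁶ (HS) is t₂g⁴ eg², giving CFSE(oct) = -0.4Δₒ = -3832 cm⁻¹.
Tetrahedral e³ t₂³ gives -0.6Δₜ = -0.6 × (4/9) × 9580 = -2555 cm⁻¹.
Subtracting, OSPE = -3832 − (-2555) = -1277 cm⁻¹.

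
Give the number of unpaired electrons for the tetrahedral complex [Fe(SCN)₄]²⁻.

4

Each SCN⁻ contributes -1; 4 × (-1) = -4. With overall charge -2, Fe is in the +2 oxidation state.
Fe²⁺: group 8, so d-count = 8 − 2 = 6.
With tetrahedral geometry the complex is necessarily high-spin.
Configuration: e³ t₂³, giving 4 unpaired electrons.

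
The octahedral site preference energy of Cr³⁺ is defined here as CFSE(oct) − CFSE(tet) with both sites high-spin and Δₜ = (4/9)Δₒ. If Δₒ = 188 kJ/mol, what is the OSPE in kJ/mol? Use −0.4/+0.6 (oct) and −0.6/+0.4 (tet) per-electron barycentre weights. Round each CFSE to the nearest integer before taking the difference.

-159

Cr is in group 6, so Cr³⁺ is d³ (6 − 3 = 3).
Octahedral (high-spin): t₂g³ eg⁰, CFSE = 3(−0.4) + 0(+0.6) = -1.2Δₒ = -1.2 × 188 = -226 kJ/mol.
In a tetrahedral site the filling is e² t₂¹: CFSE(tet) = -0.8Δₜ = -0.8 × (4/9)(188) = -67 kJ/mol.
OSPE = -226 − (-67) = -159 kJ/mol.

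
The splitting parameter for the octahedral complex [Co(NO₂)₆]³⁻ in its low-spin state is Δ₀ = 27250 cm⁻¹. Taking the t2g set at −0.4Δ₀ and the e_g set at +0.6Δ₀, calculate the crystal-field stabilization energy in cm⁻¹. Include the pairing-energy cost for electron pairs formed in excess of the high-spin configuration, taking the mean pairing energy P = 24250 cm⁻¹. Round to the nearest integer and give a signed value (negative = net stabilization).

-16900

Each NO₂⁻ contributes -1; 6 × (-1) = -6. With overall charge -3, Co is in the +3 oxidation state.
Co sits in group 9; removing 3 electrons leaves Co³⁺ with 9 − 3 = 6 d electrons.
Configuration: t2g^6 e_g^0.
CFSE(orbital) = 6×(-0.4Δ₀) + 0×(0.6Δ₀) = -2.4Δ₀; with Δ₀ = 27250 cm⁻¹ that is -65400 cm⁻¹.
High-spin d⁶ would be t2g^4 e_g^2 with 1 pair; low-spin has 3, so 2 excess pairs cost +2P = +48500 cm⁻¹.
Combining: -65400 + 48500 = -16900 cm⁻¹.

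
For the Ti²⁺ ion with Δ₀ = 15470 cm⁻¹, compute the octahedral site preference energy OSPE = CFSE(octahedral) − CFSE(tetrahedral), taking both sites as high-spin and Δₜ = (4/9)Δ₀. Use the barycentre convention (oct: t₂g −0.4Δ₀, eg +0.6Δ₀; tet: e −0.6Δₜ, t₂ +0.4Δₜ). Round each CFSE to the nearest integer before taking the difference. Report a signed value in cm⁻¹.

-4125

Group 4 minus oxidation state +2 gives a d² configuration for Ti²⁺.
Octahedral (high-spin): t₂g² eg⁰, CFSE = 2(−0.4) + 0(+0.6) = -0.8Δ₀ = -0.8 × 15470 = -12376 cm⁻¹.
Tetrahedral e² t₂⁰ gives -1.2Δₜ = -1.2 × (4/9) × 15470 = -8251 cm⁻¹.
Subtracting, OSPE = -12376 − (-8251) = -4125 cm⁻¹.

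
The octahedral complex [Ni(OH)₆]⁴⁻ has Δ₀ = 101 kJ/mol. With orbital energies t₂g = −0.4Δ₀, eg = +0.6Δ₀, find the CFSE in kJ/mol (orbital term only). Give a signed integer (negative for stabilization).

Each OH⁻ contributes -1; 6 × (-1) = -6. With overall charge -4, Ni is in the +2 oxidation state.
Ni sits in group 10; removing 2 electrons leaves Ni²⁺ with 10 − 2 = 8 d electrons.
Electron filling gives t₂g⁶ eg².
CFSE(orbital) = 6×(-0.4Δ₀) + 2×(0.6Δ₀) = -1.2Δ₀; with Δ₀ = 101 kJ/mol that is -121 kJ/mol.

-121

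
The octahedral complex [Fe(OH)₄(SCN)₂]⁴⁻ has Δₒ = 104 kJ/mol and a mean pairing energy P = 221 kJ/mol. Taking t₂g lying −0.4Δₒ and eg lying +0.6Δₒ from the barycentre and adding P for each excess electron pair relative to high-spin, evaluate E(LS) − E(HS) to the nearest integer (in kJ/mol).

234

Ligand charges: 4×(-1) from OH⁻ and 2×(-1) from SCN⁻ sum to -6; with overall charge -4, Fe is +2.
Group 8 minus oxidation state +2 gives a d⁶ configuration for Fe²⁺.
High-spin: t₂g⁴ eg², CFSE = -0.4Δₒ = -42 kJ/mol.
For low-spin the configuration is t₂g⁶ eg⁰: orbital energy -2.4 × 104 = -250 kJ/mol, and 2 additional pairs relative to high-spin add 442 kJ/mol, giving 192 kJ/mol.
Thus E(LS) − E(HS) = 234 kJ/mol.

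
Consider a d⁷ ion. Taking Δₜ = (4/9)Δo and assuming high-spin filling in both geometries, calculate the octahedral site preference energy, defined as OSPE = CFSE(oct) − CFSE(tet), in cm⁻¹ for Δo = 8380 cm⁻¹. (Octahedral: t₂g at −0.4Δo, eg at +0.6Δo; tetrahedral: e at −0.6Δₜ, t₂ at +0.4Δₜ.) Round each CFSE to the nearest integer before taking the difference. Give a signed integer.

Octahedral (high-spin): t₂g⁵ eg², CFSE = 5(−0.4) + 2(+0.6) = -0.8Δo = -0.8 × 8380 = -6704 cm⁻¹.
Tetrahedral: e⁴ t₂³, CFSE = 4(−0.6) + 3(+0.4) = -1.2Δₜ = -1.2 × (4/9) × 8380 = -4469 cm⁻¹.
OSPE = -6704 − (-4469) = -2235 cm⁻¹.

-2235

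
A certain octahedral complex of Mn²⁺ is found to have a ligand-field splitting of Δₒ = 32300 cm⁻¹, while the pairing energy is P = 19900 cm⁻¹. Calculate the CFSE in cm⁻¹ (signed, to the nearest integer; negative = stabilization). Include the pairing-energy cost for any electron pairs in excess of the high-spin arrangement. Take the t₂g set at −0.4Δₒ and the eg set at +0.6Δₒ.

Mn²⁺: group 7, so d-count = 7 − 2 = 5.
Δₒ > P, so pairing is preferred: the ground state is low-spin.
That gives t₂g⁵ eg⁰.
Orbital CFSE = -2.0Δₒ = -2.0 × 32300 = -64600 cm⁻¹.
Excess pairs vs high-spin: 2 − 0 = 2; pairing cost = +39800 cm⁻¹.
Net CFSE = -64600 + 39800 = -24800 cm⁻¹.

-24800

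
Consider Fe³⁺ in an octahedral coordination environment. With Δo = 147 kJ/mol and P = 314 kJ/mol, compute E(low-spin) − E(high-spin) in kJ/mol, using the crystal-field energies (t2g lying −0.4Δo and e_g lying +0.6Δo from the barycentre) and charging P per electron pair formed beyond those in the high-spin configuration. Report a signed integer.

Fe is in group 8, so Fe³⁺ is d⁵ (8 − 3 = 5).
High-spin d⁵ fills as t2g^3 e_g^2 with CFSE 3(−0.4) + 2(+0.6) = 0.0Δo = 0 kJ/mol.
Low-spin t2g^5 e_g^0 gives -2.0Δo = -294 kJ/mol, but forming 2 extra pairs costs 2P = 628 kJ/mol, so E(LS) = -294 + 628 = 334 kJ/mol.
The difference is 334 − (0) = 334 kJ/mol, so high-spin lies lower.

334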